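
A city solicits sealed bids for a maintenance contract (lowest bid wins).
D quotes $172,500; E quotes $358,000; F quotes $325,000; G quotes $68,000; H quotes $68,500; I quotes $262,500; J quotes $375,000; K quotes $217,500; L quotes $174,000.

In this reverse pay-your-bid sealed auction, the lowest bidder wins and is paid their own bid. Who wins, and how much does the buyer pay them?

Bids in order: 68,000 (G) < 68,500 (H) < 172,500 (D) < 174,000 (L) < 217,500 (K) < 262,500 (I) < …
G is lowest → is paid own bid, $68,000.

G is paid $68,000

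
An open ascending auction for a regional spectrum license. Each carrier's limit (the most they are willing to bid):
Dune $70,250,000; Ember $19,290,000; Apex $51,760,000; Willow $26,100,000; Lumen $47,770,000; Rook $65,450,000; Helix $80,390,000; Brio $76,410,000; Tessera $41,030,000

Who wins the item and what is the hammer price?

Limits in order: 80,390,000 (Helix) > 76,410,000 (Brio) > 70,250,000 (Dune) > 65,450,000 (Rook) > 51,760,000 (Apex) > 47,770,000 (Lumen) > …
Once the price passes $76,410,000, only Helix is left; the hammer falls at Brio's limit of $76,410,000.

Helix wins at $76,410,000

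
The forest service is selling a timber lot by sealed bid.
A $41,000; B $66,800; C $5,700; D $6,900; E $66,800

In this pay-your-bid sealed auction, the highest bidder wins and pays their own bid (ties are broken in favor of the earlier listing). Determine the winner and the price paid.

Bids in order: 66,800 (B) > 66,800 (E) > 41,000 (A) > 6,900 (D) > 5,700 (C)
Tie at $66,800 → B wins by tie-break.
First-price: B pays what they bid, $66,800.

B pays $66,800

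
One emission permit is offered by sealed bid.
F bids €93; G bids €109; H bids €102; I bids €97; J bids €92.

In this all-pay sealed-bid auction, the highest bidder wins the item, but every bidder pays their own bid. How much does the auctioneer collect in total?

Rule: the highest bidder wins the item, but every bidder pays their own bid.
Bids in order: 109 (G) > 102 (H) > 97 (I) > 93 (F) > 92 (J)
Every bidder forfeits their bid regardless of winning.
Revenue = 93 + 109 + 102 + 97 + 92 = €493.

Total revenue: €493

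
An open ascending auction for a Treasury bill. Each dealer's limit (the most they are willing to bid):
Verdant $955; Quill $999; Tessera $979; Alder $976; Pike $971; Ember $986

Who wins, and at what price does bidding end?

Rule: the price rises until one bidder remains; the winner pays the price at which the last rival dropped out.
Limits in order: 999 (Quill) > 986 (Ember) > 979 (Tessera) > 976 (Alder) > 971 (Pike) > 955 (Verdant)
Once the price passes $986, only Quill is left; the hammer falls at Ember's limit of $986.

Quill wins at $986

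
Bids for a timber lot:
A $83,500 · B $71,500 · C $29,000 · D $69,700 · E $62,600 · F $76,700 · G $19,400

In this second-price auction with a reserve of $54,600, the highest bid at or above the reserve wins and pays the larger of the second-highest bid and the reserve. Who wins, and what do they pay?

Bids ranked: 83,500 (A) > 76,700 (F) > 71,500 (B) > 69,700 (D) > 62,600 (E) > 29,000 (C) > …
Highest eligible bid: A at $83,500.
Second-highest bid $76,700 exceeds the reserve $54,600 → payment $76,700.

A pays $76,700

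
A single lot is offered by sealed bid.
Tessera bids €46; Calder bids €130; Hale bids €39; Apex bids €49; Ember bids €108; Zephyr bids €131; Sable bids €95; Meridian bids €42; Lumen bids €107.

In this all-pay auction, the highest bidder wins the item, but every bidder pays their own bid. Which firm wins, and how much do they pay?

Zephyr pays €131

Bids ranked: 131 (Zephyr) > 130 (Calder) > 108 (Ember) > 107 (Lumen) > 95 (Sable) > 49 (Apex) > …
Zephyr is highest and takes the item; every bidder forfeits their bid.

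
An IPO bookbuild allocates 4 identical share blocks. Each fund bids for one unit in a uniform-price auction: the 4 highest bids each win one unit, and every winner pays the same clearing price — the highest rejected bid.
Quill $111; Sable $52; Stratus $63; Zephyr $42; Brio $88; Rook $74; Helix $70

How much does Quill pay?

Quill pays $63

Ordering the bids: 111 (Quill), 88 (Brio), 74 (Rook), 70 (Helix), 63 (Stratus), 52 (Sable), …
The 4 highest are Quill, Brio, Rook, Helix.
First losing bid is Stratus's $63, which sets the uniform price.
Quill wins → pays $63.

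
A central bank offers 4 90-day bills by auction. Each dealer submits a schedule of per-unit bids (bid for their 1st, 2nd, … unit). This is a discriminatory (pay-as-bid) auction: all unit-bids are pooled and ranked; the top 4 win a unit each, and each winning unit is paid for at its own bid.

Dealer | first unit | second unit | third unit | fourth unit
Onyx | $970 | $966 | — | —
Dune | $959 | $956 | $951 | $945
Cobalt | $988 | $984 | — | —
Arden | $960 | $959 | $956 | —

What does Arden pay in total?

Arden pays $0

Merging the schedules and taking the best 4: 988 (Cobalt-1), 984 (Cobalt-2), 970 (Onyx-1), 966 (Onyx-2)
Next rejected bid: $960 (not a price — pay-as-bid).
Arden wins no units.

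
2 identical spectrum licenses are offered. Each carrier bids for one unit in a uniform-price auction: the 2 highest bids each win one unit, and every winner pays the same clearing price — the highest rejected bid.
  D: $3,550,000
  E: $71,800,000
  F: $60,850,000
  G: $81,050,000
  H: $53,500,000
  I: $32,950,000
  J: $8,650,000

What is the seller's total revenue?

Total revenue: $121,700,000

Sorting: 81,050,000 (G), 71,800,000 (E), 60,850,000 (F), 53,500,000 (H), …
Winners (2 units): G, E.
Clearing price = highest rejected bid = $60,850,000.
Total revenue = 2 × $60,850,000 = $121,700,000.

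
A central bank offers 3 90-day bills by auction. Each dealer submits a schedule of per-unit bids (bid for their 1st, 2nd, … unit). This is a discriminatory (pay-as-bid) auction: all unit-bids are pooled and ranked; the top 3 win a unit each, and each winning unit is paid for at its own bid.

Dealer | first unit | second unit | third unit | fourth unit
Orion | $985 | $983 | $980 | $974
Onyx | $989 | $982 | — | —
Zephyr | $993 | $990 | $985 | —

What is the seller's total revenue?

Merging the schedules and taking the best 3: 993 (Zephyr-1), 990 (Zephyr-2), 989 (Onyx-1)
Next rejected bid: $985 (not a price — pay-as-bid).
Each winning unit pays its own bid.
Revenue = 993 + 990 + 989 = $2,972.

Total revenue: $2,972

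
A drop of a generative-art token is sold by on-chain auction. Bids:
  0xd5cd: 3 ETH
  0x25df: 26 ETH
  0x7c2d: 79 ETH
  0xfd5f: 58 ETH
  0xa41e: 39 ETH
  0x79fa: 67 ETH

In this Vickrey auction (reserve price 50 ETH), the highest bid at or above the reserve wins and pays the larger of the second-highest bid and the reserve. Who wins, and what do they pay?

0x7c2d pays 67 ETH

Bids ranked: 79 (0x7c2d) > 67 (0x79fa) > 58 (0xfd5f) > 39 (0xa41e) > 26 (0x25df) > 3 (0xd5cd)
0x7c2d has the top bid at or above the reserve (79 ETH).
max(second-highest 67 ETH, reserve 50 ETH) = 67 ETH; the reserve does not bind.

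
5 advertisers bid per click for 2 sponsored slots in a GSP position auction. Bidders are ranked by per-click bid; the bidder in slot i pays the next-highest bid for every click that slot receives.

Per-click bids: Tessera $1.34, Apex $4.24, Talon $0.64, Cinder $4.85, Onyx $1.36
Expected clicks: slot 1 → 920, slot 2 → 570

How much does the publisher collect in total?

Ranked by bid: $4.85 (Cinder) > $4.24 (Apex) > $1.36 (Onyx) > …
Slot 1: Cinder pays $4.24 × 920 = $3900.80
Slot 2: Apex pays $1.36 × 570 = $775.20
Total = $4676.00

Total revenue: $4676.00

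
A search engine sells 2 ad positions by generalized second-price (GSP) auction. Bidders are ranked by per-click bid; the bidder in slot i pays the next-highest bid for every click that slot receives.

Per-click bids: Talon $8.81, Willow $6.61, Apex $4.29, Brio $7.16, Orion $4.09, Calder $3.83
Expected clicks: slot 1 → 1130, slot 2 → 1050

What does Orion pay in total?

Orion pays $0.00

Ranked by bid: $8.81 (Talon) > $7.16 (Brio) > $6.61 (Willow) > …
Orion ranks below slot 2 → no slot, pays nothing.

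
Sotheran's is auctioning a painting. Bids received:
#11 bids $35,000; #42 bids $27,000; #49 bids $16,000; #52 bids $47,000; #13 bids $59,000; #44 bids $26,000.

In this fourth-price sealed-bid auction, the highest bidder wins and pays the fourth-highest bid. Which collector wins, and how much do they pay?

#13 pays $27,000

Sorting bids: 59,000 (#13) > 47,000 (#52) > 35,000 (#11) > 27,000 (#42) > 26,000 (#44) > 16,000 (#49)
#13 is highest; pays the fourth-highest bid, $27,000.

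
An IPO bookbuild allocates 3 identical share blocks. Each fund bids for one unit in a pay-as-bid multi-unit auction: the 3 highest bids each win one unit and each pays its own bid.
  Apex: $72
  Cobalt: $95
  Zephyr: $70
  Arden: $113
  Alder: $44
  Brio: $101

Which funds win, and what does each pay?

Ordering the bids: 113 (Arden), 101 (Brio), 95 (Cobalt), 72 (Apex), 70 (Zephyr), …
Top 3: Arden, Brio, Cobalt.
Each winner pays its own bid: Arden $113, Brio $101, Cobalt $95.

Arden $113, Brio $101, Cobalt $95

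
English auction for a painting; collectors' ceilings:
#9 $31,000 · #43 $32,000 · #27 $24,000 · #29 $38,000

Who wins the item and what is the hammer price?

Limits in order: 38,000 (#29) > 32,000 (#43) > 31,000 (#9) > 24,000 (#27)
#43 is the last rival to drop out, at $32,000; #29 remains and wins at that price.

#29 wins at $32,000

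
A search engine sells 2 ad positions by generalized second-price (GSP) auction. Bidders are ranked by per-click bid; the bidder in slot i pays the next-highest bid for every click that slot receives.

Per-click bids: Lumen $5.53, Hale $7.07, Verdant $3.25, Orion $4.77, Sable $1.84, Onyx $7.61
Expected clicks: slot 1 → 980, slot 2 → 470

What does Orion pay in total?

Orion pays $0.00

Sorting advertisers: $7.61 (Onyx) > $7.07 (Hale) > $5.53 (Lumen) > …
Orion ranks below slot 2 → no slot, pays nothing.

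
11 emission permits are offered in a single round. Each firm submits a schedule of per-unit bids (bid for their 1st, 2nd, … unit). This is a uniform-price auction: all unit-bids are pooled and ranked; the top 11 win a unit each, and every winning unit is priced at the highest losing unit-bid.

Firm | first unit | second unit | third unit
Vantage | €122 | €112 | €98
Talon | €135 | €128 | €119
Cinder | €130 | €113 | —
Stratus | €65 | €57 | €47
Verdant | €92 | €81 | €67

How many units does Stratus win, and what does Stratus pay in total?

All unit-bids, highest first — top 11: 135 (Talon-1), 130 (Cinder-1), 128 (Talon-2), 122 (Vantage-1), 119 (Talon-3), 113 (Cinder-2), 112 (Vantage-2), 98 (Vantage-3), 92 (Verdant-1), 81 (Verdant-2), 67 (Verdant-3)
The (k+1)-th unit-bid is €65.
Stratus wins 0 unit(s) at €65 each.

Stratus: 0 units, pays €0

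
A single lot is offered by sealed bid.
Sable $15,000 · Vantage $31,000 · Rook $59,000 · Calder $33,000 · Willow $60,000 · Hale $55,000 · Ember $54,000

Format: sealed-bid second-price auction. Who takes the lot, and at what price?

Rule: the highest bidder wins and pays the second-highest bid.
Bids in order: 60,000 (Willow) > 59,000 (Rook) > 55,000 (Hale) > 54,000 (Ember) > 33,000 (Calder) > 31,000 (Vantage) > …
Second-price: Willow pays Rook's bid of $59,000.

Willow pays $59,000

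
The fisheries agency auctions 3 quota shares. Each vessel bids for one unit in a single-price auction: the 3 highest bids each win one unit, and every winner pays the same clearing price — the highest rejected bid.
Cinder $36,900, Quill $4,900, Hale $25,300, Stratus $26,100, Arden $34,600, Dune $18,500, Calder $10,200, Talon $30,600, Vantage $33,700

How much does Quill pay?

Ordering the bids: 36,900 (Cinder), 34,600 (Arden), 33,700 (Vantage), 30,600 (Talon), 26,100 (Stratus), …
Winners (3 units): Cinder, Arden, Vantage.
Clearing price = highest rejected bid = $30,600.
Quill does not win → pays $0.

Quill pays $0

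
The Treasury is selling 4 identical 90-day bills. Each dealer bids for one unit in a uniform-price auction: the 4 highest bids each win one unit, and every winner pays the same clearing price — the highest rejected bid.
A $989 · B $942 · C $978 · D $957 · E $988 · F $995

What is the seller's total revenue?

Bids ranked high→low: 995 (F), 989 (A), 988 (E), 978 (C), 957 (D), 942 (B)
Winners (4 units): F, A, E, C.
First losing bid is D's $957, which sets the uniform price.
Total revenue = 4 × $957 = $3,828.

Total revenue: $3,828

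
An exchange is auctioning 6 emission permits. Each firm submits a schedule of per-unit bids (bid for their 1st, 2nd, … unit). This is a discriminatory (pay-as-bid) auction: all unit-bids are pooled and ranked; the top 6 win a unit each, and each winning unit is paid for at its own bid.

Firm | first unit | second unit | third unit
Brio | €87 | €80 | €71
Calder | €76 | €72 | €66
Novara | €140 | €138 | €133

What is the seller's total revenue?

Pooled unit-bids ranked (top 6): 140 (Novara-1), 138 (Novara-2), 133 (Novara-3), 87 (Brio-1), 80 (Brio-2), 76 (Calder-1)
Next rejected bid: €72 (not a price — pay-as-bid).
Each winning unit pays its own bid.
Revenue = 140 + 138 + 133 + 87 + 80 + 76 = €654.

Total revenue: €654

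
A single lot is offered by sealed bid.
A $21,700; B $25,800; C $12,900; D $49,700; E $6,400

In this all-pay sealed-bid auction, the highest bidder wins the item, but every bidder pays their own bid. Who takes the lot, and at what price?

All-pay sealed-bid auction: the highest bidder wins the item, but every bidder pays their own bid.
Bids ranked: 49,700 (D) > 25,800 (B) > 21,700 (A) > 12,900 (C) > 6,400 (E)
D wins with the top bid; all bids are sunk regardless.

D pays $49,700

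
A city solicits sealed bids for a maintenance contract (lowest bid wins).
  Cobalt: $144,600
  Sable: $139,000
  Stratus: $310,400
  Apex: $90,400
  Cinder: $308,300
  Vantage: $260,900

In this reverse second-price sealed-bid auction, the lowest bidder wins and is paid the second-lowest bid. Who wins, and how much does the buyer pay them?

Rule: the lowest bidder wins and is paid the second-lowest bid.
Sorting bids: 90,400 (Apex) < 139,000 (Sable) < 144,600 (Cobalt) < 260,900 (Vantage) < 308,300 (Cinder) < 310,400 (Stratus)
Apex wins with the lowest bid; price is set by the runner-up at $139,000.

Apex is paid $139,000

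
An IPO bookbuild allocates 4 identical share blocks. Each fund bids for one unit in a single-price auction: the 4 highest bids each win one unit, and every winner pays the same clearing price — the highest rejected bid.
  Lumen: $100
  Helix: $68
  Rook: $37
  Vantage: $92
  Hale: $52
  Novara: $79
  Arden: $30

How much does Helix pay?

Helix pays $52

Bids ranked high→low: 100 (Lumen), 92 (Vantage), 79 (Novara), 68 (Helix), 52 (Hale), 37 (Rook), …
Winners (4 units): Lumen, Vantage, Novara, Helix.
First losing bid is Hale's $52, which sets the uniform price.
Helix wins → pays $52.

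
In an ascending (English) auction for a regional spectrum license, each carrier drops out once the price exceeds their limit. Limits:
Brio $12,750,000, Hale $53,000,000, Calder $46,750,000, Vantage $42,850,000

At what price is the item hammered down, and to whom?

Hale wins at $46,750,000

Limits ranked: 53,000,000 (Hale) > 46,750,000 (Calder) > 42,850,000 (Vantage) > 12,750,000 (Brio)
Bidding ends when Calder exits at $46,750,000; Hale takes it.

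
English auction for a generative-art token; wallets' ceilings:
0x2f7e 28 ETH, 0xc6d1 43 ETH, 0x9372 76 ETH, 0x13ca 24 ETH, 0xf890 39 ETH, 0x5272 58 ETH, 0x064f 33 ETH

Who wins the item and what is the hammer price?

0x9372 wins at 58 ETH

Limits ranked: 76 (0x9372) > 58 (0x5272) > 43 (0xc6d1) > 39 (0xf890) > 33 (0x064f) > 28 (0x2f7e) > …
Bidding ends when 0x5272 exits at 58 ETH; 0x9372 takes it.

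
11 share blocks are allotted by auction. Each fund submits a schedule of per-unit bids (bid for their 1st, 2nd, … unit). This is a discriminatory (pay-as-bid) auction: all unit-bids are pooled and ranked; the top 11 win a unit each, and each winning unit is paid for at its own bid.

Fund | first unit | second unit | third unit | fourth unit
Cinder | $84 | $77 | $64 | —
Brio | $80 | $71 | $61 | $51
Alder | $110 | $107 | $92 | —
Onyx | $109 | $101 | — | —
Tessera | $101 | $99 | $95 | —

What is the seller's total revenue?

Total revenue: $1,055

Merging the schedules and taking the best 11: 110 (Alder-1), 109 (Onyx-1), 107 (Alder-2), 101 (Onyx-2), 101 (Tessera-1), 99 (Tessera-2), 95 (Tessera-3), 92 (Alder-3), 84 (Cinder-1), 80 (Brio-1), 77 (Cinder-2)
Next rejected bid: $71 (not a price — pay-as-bid).
Each winning unit pays its own bid.
Revenue = 110 + 109 + 107 + 101 + 101 + 99 + 95 + 92 + 84 + 80 + 77 = $1,055.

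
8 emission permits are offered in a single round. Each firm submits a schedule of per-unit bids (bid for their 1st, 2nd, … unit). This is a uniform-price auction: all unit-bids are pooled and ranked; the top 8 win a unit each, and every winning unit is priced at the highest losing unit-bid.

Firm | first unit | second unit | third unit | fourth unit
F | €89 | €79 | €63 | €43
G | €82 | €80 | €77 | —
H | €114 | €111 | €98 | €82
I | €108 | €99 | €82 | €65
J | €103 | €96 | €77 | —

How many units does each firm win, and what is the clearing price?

Pooled unit-bids ranked (top 8): 114 (H-1), 111 (H-2), 108 (I-1), 103 (J-1), 99 (I-2), 98 (H-3), 96 (J-2), 89 (F-1)
Highest rejected unit-bid = €82.
Allocation: F 1, H 3, I 2, J 2.

F 1, H 3, I 2, J 2; clearing price €82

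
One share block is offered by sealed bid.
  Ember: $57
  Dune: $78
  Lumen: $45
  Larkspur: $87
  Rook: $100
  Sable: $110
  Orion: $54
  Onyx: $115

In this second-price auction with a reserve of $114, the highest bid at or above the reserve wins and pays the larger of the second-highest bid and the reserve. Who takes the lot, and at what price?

Onyx pays $114

Second-price auction with a reserve of $114: the highest bid at or above the reserve wins and pays the larger of the second-highest bid and the reserve.
Bids in order: 115 (Onyx) > 110 (Sable) > 100 (Rook) > 87 (Larkspur) > 78 (Dune) > 57 (Ember) > …
Onyx has the top bid at or above the reserve ($115).
Second-highest bid $110 is below the reserve $114, so the reserve binds → payment $114.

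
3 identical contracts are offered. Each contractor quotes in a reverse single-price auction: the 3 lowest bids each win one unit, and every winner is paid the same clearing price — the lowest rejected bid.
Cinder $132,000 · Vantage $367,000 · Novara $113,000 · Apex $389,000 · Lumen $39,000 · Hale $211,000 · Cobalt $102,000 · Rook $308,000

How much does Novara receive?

Ordering the bids: 39,000 (Lumen), 102,000 (Cobalt), 113,000 (Novara), 132,000 (Cinder), 211,000 (Hale), …
Lowest 3: Lumen, Cobalt, Novara.
First losing bid is Cinder's $132,000, which sets the uniform price.
Novara wins → is paid $132,000.

Novara is paid $132,000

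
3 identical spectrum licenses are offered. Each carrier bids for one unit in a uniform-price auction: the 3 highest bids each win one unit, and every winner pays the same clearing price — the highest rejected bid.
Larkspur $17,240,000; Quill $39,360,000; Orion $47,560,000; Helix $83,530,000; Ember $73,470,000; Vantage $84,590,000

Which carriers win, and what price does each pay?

Ordering the bids: 84,590,000 (Vantage), 83,530,000 (Helix), 73,470,000 (Ember), 47,560,000 (Orion), 39,360,000 (Quill), …
Winners (3 units): Vantage, Helix, Ember.
Highest unsuccessful bid: $47,560,000 → clearing price.

Vantage, Helix, Ember; each pays $47,560,000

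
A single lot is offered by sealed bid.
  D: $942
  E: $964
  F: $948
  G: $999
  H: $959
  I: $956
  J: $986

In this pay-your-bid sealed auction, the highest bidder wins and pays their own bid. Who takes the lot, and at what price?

G pays $999

Sorting bids: 999 (G) > 986 (J) > 964 (E) > 959 (H) > 956 (I) > 948 (F) > …
G is highest → pays own bid, $999.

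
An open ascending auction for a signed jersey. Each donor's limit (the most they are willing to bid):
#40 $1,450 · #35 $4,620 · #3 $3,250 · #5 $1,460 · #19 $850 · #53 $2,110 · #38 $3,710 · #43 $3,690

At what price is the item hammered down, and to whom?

#35 wins at $3,710

Sorting limits: 4,620 (#35) > 3,710 (#38) > 3,690 (#43) > 3,250 (#3) > 2,110 (#53) > 1,460 (#5) > …
Once the price passes $3,710, only #35 is left; the hammer falls at #38's limit of $3,710.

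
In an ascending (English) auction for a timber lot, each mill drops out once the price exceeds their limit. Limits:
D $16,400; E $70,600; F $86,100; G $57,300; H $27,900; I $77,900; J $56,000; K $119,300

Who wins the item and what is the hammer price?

Rule: the price rises until one bidder remains; the winner pays the price at which the last rival dropped out.
Limits in order: 119,300 (K) > 86,100 (F) > 77,900 (I) > 70,600 (E) > 57,300 (G) > 56,000 (J) > …
Bidding ends when F exits at $86,100; K takes it.

K wins at $86,100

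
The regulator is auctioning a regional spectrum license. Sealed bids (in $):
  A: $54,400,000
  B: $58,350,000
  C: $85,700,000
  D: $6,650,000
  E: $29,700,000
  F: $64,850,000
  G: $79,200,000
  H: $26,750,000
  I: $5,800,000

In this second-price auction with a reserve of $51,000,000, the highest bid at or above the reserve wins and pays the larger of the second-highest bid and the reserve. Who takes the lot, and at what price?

C pays $79,200,000

Second-price auction with a reserve of $51,000,000: the highest bid at or above the reserve wins and pays the larger of the second-highest bid and the reserve.
Bids ranked: 85,700,000 (C) > 79,200,000 (G) > 64,850,000 (F) > 58,350,000 (B) > 54,400,000 (A) > 29,700,000 (E) > …
C has the top bid at or above the reserve ($85,700,000).
max(second-highest $79,200,000, reserve $51,000,000) = $79,200,000; the reserve does not bind.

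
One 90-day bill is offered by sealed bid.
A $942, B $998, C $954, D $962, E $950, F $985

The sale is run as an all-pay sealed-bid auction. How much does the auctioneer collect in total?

Total revenue: $5,791

Rule: the highest bidder wins the item, but every bidder pays their own bid.
Sorting bids: 998 (B) > 985 (F) > 962 (D) > 954 (C) > 950 (E) > 942 (A)
B wins with the top bid; all bids are sunk regardless.
Every bidder forfeits their bid regardless of winning.
Revenue = 942 + 998 + 954 + 962 + 950 + 985 = $5,791.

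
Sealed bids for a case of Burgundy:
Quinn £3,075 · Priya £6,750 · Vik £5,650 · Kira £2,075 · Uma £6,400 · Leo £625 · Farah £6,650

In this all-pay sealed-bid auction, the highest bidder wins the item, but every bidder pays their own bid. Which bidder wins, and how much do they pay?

Priya pays £6,750

Bids ranked: 6,750 (Priya) > 6,650 (Farah) > 6,400 (Uma) > 5,650 (Vik) > 3,075 (Quinn) > 2,075 (Kira) > …
Priya is highest and takes the item; every bidder forfeits their bid.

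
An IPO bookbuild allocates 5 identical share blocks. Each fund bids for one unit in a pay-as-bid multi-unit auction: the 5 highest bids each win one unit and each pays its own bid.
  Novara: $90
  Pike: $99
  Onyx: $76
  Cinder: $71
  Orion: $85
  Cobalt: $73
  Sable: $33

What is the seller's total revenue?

Total revenue: $423

Sorting: 99 (Pike), 90 (Novara), 85 (Orion), 76 (Onyx), 73 (Cobalt), 71 (Cinder), 33 (Sable)
Winners (5 units): Pike, Novara, Orion, Onyx, Cobalt.
Total revenue = 99 + 90 + 85 + 76 + 73 = $423.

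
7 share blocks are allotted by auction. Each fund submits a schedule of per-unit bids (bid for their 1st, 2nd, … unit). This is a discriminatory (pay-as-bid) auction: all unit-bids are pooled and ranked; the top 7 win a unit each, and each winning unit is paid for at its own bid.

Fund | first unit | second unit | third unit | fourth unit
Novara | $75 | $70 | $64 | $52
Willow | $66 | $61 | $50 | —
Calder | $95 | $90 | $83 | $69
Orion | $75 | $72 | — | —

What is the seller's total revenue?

Total revenue: $560

Merging the schedules and taking the best 7: 95 (Calder-1), 90 (Calder-2), 83 (Calder-3), 75 (Novara-1), 75 (Orion-1), 72 (Orion-2), 70 (Novara-2)
Next rejected bid: $69 (not a price — pay-as-bid).
Each winning unit pays its own bid.
Revenue = 95 + 90 + 83 + 75 + 75 + 72 + 70 = $560.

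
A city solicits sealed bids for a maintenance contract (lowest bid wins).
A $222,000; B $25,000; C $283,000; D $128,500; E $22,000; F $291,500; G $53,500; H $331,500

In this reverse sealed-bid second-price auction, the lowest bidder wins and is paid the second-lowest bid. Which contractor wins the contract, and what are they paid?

Bids in order: 22,000 (E) < 25,000 (B) < 53,500 (G) < 128,500 (D) < 222,000 (A) < 283,000 (C) < …
E is lowest; is paid the second-lowest bid, $25,000.

E is paid $25,000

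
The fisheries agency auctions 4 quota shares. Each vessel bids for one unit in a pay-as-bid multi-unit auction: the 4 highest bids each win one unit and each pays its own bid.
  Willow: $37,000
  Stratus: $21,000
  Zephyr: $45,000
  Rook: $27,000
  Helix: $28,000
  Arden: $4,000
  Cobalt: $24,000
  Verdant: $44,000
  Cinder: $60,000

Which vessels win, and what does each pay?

Cinder $60,000, Zephyr $45,000, Verdant $44,000, Willow $37,000

Ordering the bids: 60,000 (Cinder), 45,000 (Zephyr), 44,000 (Verdant), 37,000 (Willow), 28,000 (Helix), 27,000 (Rook), …
Winners (4 units): Cinder, Zephyr, Verdant, Willow.
Each winner pays its own bid: Cinder $60,000, Zephyr $45,000, Verdant $44,000, Willow $37,000.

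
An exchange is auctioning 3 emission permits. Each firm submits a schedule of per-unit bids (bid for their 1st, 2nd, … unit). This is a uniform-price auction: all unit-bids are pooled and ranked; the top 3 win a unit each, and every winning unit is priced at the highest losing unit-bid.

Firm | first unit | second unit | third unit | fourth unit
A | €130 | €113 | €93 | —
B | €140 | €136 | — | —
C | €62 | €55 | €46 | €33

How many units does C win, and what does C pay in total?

C: 0 units, pays €0

All unit-bids, highest first — top 3: 140 (B-1), 136 (B-2), 130 (A-1)
First bid not allocated: €113.
C wins 0 unit(s) at €113 each.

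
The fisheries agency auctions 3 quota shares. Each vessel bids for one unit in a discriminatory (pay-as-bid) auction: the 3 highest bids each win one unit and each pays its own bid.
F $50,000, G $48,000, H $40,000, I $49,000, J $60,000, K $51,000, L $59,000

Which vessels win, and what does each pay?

Ordering the bids: 60,000 (J), 59,000 (L), 51,000 (K), 50,000 (F), 49,000 (I), …
Top 3: J, L, K.
Each winner pays its own bid: J $60,000, L $59,000, K $51,000.

J $60,000, L $59,000, K $51,000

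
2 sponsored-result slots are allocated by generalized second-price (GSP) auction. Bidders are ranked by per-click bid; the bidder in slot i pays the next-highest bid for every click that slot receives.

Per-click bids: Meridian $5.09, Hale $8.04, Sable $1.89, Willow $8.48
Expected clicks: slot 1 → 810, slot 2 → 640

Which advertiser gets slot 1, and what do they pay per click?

Willow; $8.04 per click

Ranked by bid: $8.48 (Willow) > $8.04 (Hale) > $5.09 (Meridian) > …
Slot 1 goes to the first-ranked bidder, Willow, who pays the next bid down: $8.04/click.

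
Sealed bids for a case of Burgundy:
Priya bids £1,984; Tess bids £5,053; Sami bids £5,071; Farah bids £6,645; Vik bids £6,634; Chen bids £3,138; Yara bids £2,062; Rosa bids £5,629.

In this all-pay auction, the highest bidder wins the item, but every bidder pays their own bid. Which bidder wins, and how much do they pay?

All-pay auction: the highest bidder wins the item, but every bidder pays their own bid.
Bids in order: 6,645 (Farah) > 6,634 (Vik) > 5,629 (Rosa) > 5,071 (Sami) > 5,053 (Tess) > 3,138 (Chen) > …
Farah is highest and takes the item; every bidder forfeits their bid.

Farah pays £6,645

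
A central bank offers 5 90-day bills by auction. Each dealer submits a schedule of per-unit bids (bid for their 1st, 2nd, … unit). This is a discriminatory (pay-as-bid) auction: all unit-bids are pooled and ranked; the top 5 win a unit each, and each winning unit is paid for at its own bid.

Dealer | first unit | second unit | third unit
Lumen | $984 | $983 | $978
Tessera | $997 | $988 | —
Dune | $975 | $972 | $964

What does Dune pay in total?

Merging the schedules and taking the best 5: 997 (Tessera-1), 988 (Tessera-2), 984 (Lumen-1), 983 (Lumen-2), 978 (Lumen-3)
Next rejected bid: $975 (not a price — pay-as-bid).
Dune wins no units.

Dune pays $0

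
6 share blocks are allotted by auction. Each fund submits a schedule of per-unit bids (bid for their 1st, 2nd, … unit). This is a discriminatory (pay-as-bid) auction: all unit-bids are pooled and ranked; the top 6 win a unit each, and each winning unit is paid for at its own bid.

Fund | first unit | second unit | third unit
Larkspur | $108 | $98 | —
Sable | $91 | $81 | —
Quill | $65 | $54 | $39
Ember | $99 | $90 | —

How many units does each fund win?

Merging the schedules and taking the best 6: 108 (Larkspur-1), 99 (Ember-1), 98 (Larkspur-2), 91 (Sable-1), 90 (Ember-2), 81 (Sable-2)
Next rejected bid: $65 (not a price — pay-as-bid).
Allocation: Ember 2, Larkspur 2, Sable 2.

Ember 2, Larkspur 2, Sable 2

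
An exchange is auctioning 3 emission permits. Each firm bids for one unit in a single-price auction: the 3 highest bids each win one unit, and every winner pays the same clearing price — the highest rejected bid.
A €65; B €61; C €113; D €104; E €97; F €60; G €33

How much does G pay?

G pays €0

Bids ranked high→low: 113 (C), 104 (D), 97 (E), 65 (A), 61 (B), …
The 3 highest are C, D, E.
Clearing price = highest rejected bid = €65.
G does not win → pays €0.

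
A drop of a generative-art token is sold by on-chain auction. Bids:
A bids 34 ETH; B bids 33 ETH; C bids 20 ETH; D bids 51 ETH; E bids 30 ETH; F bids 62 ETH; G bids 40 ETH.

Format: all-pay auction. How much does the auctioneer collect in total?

Bids in order: 62 (F) > 51 (D) > 40 (G) > 34 (A) > 33 (B) > 30 (E) > …
F wins with the top bid; all bids are sunk regardless.
Every bidder forfeits their bid regardless of winning.
Revenue = 34 + 33 + 20 + 51 + 30 + 62 + 40 = 270 ETH.

Total revenue: 270 ETH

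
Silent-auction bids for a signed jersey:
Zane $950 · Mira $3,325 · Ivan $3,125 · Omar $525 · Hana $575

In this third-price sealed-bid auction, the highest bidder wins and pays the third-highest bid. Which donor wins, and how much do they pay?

Mira pays $950

Bids in order: 3,325 (Mira) > 3,125 (Ivan) > 950 (Zane) > 575 (Hana) > 525 (Omar)
Mira wins; payment is bid #3 in the ranking = $950.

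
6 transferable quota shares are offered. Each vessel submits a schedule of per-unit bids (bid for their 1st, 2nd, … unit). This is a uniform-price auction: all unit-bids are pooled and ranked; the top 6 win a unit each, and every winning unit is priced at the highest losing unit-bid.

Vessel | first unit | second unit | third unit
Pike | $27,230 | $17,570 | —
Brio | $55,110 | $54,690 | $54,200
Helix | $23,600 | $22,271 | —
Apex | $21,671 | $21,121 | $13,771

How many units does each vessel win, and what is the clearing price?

All unit-bids, highest first — top 6: 55,110 (Brio-1), 54,690 (Brio-2), 54,200 (Brio-3), 27,230 (Pike-1), 23,600 (Helix-1), 22,271 (Helix-2)
The (k+1)-th unit-bid is $21,671.
Allocation: Brio 3, Helix 2, Pike 1.

Brio 3, Helix 2, Pike 1; clearing price $21,671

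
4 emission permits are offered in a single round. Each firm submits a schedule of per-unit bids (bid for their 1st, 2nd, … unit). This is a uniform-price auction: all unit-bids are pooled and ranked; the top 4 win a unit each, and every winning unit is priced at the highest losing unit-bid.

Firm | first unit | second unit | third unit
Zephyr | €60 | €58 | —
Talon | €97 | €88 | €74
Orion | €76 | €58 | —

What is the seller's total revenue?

All unit-bids, highest first — top 4: 97 (Talon-1), 88 (Talon-2), 76 (Orion-1), 74 (Talon-3)
First bid not allocated: €60.
Allocation: Orion 1, Talon 3. Every unit priced at €60.
Revenue = 4 × 60 = €240.

Total revenue: €240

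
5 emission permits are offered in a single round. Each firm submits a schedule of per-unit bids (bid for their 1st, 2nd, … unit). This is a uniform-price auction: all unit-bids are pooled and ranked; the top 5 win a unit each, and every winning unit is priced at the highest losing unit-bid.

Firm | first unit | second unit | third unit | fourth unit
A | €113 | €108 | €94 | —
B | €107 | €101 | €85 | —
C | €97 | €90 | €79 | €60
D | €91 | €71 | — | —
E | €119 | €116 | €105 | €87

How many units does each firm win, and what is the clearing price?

Pooled unit-bids ranked (top 5): 119 (E-1), 116 (E-2), 113 (A-1), 108 (A-2), 107 (B-1)
The (k+1)-th unit-bid is €105.
Allocation: A 2, B 1, E 2.

A 2, B 1, E 2; clearing price €105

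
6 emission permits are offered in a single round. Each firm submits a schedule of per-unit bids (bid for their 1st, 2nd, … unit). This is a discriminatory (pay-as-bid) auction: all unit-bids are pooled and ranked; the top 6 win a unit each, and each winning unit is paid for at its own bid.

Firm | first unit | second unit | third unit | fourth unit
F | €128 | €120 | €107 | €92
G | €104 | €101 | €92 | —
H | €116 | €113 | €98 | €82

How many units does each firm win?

Pooled unit-bids ranked (top 6): 128 (F-1), 120 (F-2), 116 (H-1), 113 (H-2), 107 (F-3), 104 (G-1)
Next rejected bid: €101 (not a price — pay-as-bid).
Allocation: F 3, G 1, H 2.

F 3, G 1, H 2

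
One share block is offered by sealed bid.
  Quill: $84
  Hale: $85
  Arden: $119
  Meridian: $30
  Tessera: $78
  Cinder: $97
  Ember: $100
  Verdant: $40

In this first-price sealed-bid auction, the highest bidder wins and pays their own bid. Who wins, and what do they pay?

Arden pays $119

Bids in order: 119 (Arden) > 100 (Ember) > 97 (Cinder) > 85 (Hale) > 84 (Quill) > 78 (Tessera) > …
Arden has the highest bid and pays exactly that: $119.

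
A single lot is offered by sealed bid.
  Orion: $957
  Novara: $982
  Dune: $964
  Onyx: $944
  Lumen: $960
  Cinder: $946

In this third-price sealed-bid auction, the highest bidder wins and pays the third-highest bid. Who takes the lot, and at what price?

Novara pays $960

Bids in order: 982 (Novara) > 964 (Dune) > 960 (Lumen) > 957 (Orion) > 946 (Cinder) > 944 (Onyx)
Novara wins; payment is bid #3 in the ranking = $960.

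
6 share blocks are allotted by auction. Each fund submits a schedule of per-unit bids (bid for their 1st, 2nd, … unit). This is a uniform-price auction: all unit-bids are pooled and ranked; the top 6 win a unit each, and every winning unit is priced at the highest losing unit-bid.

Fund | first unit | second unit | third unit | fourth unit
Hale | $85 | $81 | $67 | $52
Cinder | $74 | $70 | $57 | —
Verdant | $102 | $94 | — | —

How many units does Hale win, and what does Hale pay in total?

Hale: 2 units, pays $134

Merging the schedules and taking the best 6: 102 (Verdant-1), 94 (Verdant-2), 85 (Hale-1), 81 (Hale-2), 74 (Cinder-1), 70 (Cinder-2)
The (k+1)-th unit-bid is $67.
Hale wins 2 unit(s) at $67 each.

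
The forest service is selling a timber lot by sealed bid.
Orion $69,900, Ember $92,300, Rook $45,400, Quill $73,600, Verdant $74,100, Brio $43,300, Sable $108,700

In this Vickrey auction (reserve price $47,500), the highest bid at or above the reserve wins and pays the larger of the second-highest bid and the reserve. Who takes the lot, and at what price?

Sable pays $92,300

Bids ranked: 108,700 (Sable) > 92,300 (Ember) > 74,100 (Verdant) > 73,600 (Quill) > 69,900 (Orion) > 45,400 (Rook) > …
Highest eligible bid: Sable at $108,700.
max(second-highest $92,300, reserve $47,500) = $92,300; the reserve does not bind.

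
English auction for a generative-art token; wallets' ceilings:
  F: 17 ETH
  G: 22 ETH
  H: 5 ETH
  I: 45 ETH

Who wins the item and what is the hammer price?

Sorting limits: 45 (I) > 22 (G) > 17 (F) > 5 (H)
Once the price passes 22 ETH, only I is left; the hammer falls at G's limit of 22 ETH.

I wins at 22 ETH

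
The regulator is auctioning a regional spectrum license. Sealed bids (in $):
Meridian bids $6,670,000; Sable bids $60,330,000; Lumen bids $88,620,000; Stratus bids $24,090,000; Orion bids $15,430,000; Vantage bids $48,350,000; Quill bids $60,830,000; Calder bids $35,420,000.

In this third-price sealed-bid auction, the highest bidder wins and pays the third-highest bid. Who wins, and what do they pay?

Sorting bids: 88,620,000 (Lumen) > 60,830,000 (Quill) > 60,330,000 (Sable) > 48,350,000 (Vantage) > 35,420,000 (Calder) > 24,090,000 (Stratus) > …
Lumen is highest; pays the third-highest bid, $60,330,000.

Lumen pays $60,330,000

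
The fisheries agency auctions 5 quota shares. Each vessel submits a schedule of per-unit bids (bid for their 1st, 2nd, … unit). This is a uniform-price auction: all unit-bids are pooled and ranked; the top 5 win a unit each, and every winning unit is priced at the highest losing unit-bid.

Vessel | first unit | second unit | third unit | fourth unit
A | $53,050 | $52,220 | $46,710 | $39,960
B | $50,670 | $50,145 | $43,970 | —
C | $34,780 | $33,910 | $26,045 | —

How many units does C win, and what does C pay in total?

C: 0 units, pays $0

All unit-bids, highest first — top 5: 53,050 (A-1), 52,220 (A-2), 50,670 (B-1), 50,145 (B-2), 46,710 (A-3)
First bid not allocated: $43,970.
C wins 0 unit(s) at $43,970 each.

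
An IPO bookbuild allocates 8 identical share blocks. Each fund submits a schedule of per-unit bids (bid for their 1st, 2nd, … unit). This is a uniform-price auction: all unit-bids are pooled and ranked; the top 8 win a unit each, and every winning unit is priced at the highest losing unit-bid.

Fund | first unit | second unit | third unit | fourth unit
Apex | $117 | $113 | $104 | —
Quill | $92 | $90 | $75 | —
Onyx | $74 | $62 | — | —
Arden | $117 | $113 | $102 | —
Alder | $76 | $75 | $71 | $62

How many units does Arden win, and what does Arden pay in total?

Arden: 3 units, pays $228

Pooled unit-bids ranked (top 8): 117 (Apex-1), 117 (Arden-1), 113 (Apex-2), 113 (Arden-2), 104 (Apex-3), 102 (Arden-3), 92 (Quill-1), 90 (Quill-2)
The (k+1)-th unit-bid is $76.
Arden wins 3 unit(s) at $76 each.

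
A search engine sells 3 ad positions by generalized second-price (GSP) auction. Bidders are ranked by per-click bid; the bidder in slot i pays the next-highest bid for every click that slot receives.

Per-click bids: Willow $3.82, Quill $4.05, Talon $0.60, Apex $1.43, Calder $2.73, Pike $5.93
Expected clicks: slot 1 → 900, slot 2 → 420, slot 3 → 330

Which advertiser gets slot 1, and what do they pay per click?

Pike; $4.05 per click

Sorting advertisers: $5.93 (Pike) > $4.05 (Quill) > $3.82 (Willow) > $2.73 (Calder) > …
Slot 1 goes to the first-ranked bidder, Pike, who pays the next bid down: $4.05/click.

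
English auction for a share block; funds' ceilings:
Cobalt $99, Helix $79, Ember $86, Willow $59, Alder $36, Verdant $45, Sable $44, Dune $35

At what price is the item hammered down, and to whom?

Limits in order: 99 (Cobalt) > 86 (Ember) > 79 (Helix) > 59 (Willow) > 45 (Verdant) > 44 (Sable) > …
Ember is the last rival to drop out, at $86; Cobalt remains and wins at that price.

Cobalt wins at $86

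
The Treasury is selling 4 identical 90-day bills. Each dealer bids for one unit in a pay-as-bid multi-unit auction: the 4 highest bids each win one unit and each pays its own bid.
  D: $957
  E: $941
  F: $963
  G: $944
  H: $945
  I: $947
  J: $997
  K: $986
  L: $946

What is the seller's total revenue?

Total revenue: $3,903

Bids ranked high→low: 997 (J), 986 (K), 963 (F), 957 (D), 947 (I), 946 (L), …
Top 4: J, K, F, D.
Total revenue = 997 + 986 + 963 + 957 = $3,903.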